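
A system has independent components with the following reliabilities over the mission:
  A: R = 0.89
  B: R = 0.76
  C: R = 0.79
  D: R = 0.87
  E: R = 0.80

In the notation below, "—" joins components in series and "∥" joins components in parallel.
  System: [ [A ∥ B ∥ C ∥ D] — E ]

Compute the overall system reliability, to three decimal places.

Parallel (A, B, C, and D): 1 − (1 − 0.89000)(1 − 0.76000)(1 − 0.79000)(1 − 0.87000) = 0.99928
Series ([0.99928] and E): 0.99928 × 0.80000 = 0.799

0.799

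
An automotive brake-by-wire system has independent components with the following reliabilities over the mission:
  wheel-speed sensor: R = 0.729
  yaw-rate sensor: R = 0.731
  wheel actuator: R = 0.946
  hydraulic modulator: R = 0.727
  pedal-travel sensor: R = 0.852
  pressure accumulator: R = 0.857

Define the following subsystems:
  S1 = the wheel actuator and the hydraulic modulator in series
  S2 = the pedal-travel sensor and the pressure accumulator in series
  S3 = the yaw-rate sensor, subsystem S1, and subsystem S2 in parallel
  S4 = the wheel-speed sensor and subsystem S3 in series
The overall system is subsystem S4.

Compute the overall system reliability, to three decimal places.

0.712

Series (wheel actuator and hydraulic modulator): 0.94600 × 0.72700 = 0.68774
Series (pedal-travel sensor and pressure accumulator): 0.85200 × 0.85700 = 0.73016
Parallel (yaw-rate sensor, [0.68774], and [0.73016]): 1 − (1 − 0.73100)(1 − 0.68774)(1 − 0.73016) = 0.97733
Series (wheel-speed sensor and [0.97733]): 0.72900 × 0.97733 = 0.712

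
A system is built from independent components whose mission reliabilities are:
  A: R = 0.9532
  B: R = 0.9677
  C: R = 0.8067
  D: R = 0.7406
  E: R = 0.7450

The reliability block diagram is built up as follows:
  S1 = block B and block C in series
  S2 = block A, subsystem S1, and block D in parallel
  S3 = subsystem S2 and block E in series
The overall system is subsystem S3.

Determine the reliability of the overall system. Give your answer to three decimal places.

0.743

Series (B and C): 0.96770 × 0.80670 = 0.78064
Parallel (A, [0.78064], and D): 1 − (1 − 0.95320)(1 − 0.78064)(1 − 0.74060) = 0.99734
Series ([0.99734] and E): 0.99734 × 0.74500 = 0.743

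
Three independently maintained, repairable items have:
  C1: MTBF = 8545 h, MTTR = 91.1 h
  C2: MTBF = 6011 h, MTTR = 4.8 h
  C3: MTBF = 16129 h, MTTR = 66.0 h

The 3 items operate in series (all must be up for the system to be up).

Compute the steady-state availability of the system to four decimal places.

A(C1) = MTBF/(MTBF+MTTR) = 8545/(8545+91.1) = 0.989451
A(C2) = MTBF/(MTBF+MTTR) = 6011/(6011+4.8) = 0.999202
A(C3) = MTBF/(MTBF+MTTR) = 16129/(16129+66.0) = 0.995925
Series availability: 0.989451 × 0.999202 × 0.995925 = 0.9846

0.9846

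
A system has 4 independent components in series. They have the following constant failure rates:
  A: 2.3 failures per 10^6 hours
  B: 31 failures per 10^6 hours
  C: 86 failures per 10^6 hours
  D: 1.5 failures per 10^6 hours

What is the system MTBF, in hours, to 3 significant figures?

8280

Series of exponential components: λ_sys = Σ λ_i
λ_sys = 0.0000023 + 0.000031 + 0.000086 + 0.0000015 = 1.2080e-04 /h
MTBF = 1 / λ_sys = 8280 h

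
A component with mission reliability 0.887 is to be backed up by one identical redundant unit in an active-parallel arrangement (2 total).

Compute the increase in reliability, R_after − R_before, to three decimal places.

R_before = 0.887
R_after = 1 − (1 − 0.887)^2 = 0.987
ΔR = 0.987 − 0.887 = 0.100

0.100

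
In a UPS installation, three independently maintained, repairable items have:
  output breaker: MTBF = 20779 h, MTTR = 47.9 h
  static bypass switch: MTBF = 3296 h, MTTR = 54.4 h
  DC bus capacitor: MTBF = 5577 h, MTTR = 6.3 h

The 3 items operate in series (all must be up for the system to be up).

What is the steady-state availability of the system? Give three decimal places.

A(output breaker) = MTBF/(MTBF+MTTR) = 20779/(20779+47.9) = 0.997700
A(static bypass switch) = MTBF/(MTBF+MTTR) = 3296/(3296+54.4) = 0.983763
A(DC bus capacitor) = MTBF/(MTBF+MTTR) = 5577/(5577+6.3) = 0.998872
Series availability: 0.997700 × 0.983763 × 0.998872 = 0.980

0.980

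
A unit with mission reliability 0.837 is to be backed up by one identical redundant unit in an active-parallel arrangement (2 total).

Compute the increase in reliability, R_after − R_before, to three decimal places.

R_before = 0.837
R_after = 1 − (1 − 0.837)^2 = 0.973
ΔR = 0.973 − 0.837 = 0.136

0.136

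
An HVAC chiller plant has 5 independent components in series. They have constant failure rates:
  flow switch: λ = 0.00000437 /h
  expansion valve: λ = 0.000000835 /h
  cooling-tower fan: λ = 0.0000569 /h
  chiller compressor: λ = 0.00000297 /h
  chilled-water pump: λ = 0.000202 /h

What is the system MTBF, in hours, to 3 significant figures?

3740

Series of exponential components: λ_sys = Σ λ_i
λ_sys = 0.00000437 + 0.000000835 + 0.0000569 + 0.00000297 + 0.000202 = 2.6708e-04 /h
MTBF = 1 / λ_sys = 3740 h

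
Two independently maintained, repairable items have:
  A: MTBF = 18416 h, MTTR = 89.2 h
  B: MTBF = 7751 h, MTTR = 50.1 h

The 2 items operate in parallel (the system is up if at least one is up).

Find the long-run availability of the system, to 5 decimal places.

0.99997

A(A) = MTBF/(MTBF+MTTR) = 18416/(18416+89.2) = 0.995180
A(B) = MTBF/(MTBF+MTTR) = 7751/(7751+50.1) = 0.993578
Parallel availability: 1 − (1 − 0.995180)(1 − 0.993578) = 0.99997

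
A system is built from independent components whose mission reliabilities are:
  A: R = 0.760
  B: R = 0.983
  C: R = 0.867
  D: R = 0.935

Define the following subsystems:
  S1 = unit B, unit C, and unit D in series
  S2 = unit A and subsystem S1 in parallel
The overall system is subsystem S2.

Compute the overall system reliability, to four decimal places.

0.9512

Series (B, C, and D): 0.983000 × 0.867000 × 0.935000 = 0.796864
Parallel (A and [0.796864]): 1 − (1 − 0.760000)(1 − 0.796864) = 0.9512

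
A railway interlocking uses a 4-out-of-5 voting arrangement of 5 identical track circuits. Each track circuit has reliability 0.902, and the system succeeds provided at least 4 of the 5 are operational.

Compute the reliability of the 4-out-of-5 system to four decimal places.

R = Σ_{i=4}^{5} C(5,i) p^i (1−p)^{5−i} with p = 0.902
C(5,4)·0.902^4·0.098^1 = 0.324356
C(5,5)·0.902^5·0.098^0 = 0.597080
Sum = 0.9214

0.9214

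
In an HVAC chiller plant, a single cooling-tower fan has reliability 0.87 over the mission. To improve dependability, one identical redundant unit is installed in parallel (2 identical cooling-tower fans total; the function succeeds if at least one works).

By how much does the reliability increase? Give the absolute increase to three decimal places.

R_before = 0.87
R_after = 1 − (1 − 0.87)^2 = 0.983
ΔR = 0.983 − 0.87 = 0.113

0.113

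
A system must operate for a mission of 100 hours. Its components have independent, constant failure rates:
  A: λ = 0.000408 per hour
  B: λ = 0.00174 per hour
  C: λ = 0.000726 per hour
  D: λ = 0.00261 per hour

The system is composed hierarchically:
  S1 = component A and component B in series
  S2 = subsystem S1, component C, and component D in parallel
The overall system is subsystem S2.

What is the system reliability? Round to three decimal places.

R(A) = exp(−0.000408 × 100) = 0.96002
R(B) = exp(−0.00174 × 100) = 0.84030
R(C) = exp(−0.000726 × 100) = 0.92997
R(D) = exp(−0.00261 × 100) = 0.77028
Series (A and B): 0.96002 × 0.84030 = 0.80670
Parallel ([0.80670], C, and D): 1 − (1 − 0.80670)(1 − 0.92997)(1 − 0.77028) = 0.997

0.997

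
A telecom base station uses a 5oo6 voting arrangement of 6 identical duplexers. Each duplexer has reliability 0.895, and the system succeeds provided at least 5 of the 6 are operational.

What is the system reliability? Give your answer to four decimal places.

R = Σ_{i=5}^{6} C(6,i) p^i (1−p)^{6−i} with p = 0.895
C(6,5)·0.895^5·0.105^1 = 0.361789
C(6,6)·0.895^6·0.105^0 = 0.513971
Sum = 0.8758

0.8758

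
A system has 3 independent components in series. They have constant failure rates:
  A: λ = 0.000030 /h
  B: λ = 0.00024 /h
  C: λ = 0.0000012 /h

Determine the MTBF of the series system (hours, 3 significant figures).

3690

Series of exponential components: λ_sys = Σ λ_i
λ_sys = 0.000030 + 0.00024 + 0.0000012 = 2.7120e-04 /h
MTBF = 1 / λ_sys = 3690 h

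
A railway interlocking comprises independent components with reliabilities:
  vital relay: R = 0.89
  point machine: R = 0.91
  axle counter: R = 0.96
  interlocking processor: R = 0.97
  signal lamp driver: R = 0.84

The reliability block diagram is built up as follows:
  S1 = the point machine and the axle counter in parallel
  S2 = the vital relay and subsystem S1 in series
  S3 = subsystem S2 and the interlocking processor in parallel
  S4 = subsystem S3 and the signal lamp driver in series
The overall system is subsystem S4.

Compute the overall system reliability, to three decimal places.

Parallel (point machine and axle counter): 1 − (1 − 0.91000)(1 − 0.96000) = 0.99640
Series (vital relay and [0.99640]): 0.89000 × 0.99640 = 0.88680
Parallel ([0.88680] and interlocking processor): 1 − (1 − 0.88680)(1 − 0.97000) = 0.99660
Series ([0.99660] and signal lamp driver): 0.99660 × 0.84000 = 0.837

0.837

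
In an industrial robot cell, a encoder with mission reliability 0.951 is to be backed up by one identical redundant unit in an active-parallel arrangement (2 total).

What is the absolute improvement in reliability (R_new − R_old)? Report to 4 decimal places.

0.0466

R_before = 0.951
R_after = 1 − (1 − 0.951)^2 = 0.9976
ΔR = 0.9976 − 0.951 = 0.0466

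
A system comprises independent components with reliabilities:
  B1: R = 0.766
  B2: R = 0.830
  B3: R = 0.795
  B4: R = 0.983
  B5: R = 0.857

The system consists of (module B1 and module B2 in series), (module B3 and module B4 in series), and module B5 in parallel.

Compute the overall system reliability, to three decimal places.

0.989

Series (B1 and B2): 0.76600 × 0.83000 = 0.63578
Series (B3 and B4): 0.79500 × 0.98300 = 0.78149
Parallel ([0.63578], [0.78149], and B5): 1 − (1 − 0.63578)(1 − 0.78149)(1 − 0.85700) = 0.989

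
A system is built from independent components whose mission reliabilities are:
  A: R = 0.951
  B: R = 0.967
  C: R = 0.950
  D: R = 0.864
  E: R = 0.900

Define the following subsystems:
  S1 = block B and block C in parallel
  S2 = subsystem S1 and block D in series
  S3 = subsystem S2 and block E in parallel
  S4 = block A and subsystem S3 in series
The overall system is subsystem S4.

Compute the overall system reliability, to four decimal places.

0.9379

Parallel (B and C): 1 − (1 − 0.967000)(1 − 0.950000) = 0.998350
Series ([0.998350] and D): 0.998350 × 0.864000 = 0.862574
Parallel ([0.862574] and E): 1 − (1 − 0.862574)(1 − 0.900000) = 0.986257
Series (A and [0.986257]): 0.951000 × 0.986257 = 0.9379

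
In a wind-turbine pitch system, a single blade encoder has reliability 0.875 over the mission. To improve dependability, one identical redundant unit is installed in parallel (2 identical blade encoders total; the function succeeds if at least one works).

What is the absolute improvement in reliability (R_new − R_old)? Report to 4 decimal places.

R_before = 0.875
R_after = 1 − (1 − 0.875)^2 = 0.9844
ΔR = 0.9844 − 0.875 = 0.1094

0.1094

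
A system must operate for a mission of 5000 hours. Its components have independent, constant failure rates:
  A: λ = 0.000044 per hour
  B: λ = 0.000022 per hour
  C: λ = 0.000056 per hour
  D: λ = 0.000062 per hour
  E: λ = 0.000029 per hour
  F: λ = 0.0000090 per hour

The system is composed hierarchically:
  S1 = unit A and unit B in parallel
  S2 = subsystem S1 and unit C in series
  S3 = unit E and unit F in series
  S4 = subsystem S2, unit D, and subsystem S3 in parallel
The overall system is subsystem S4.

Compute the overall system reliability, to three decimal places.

0.988

R(A) = exp(−0.000044 × 5000) = 0.80252
R(B) = exp(−0.000022 × 5000) = 0.89583
R(C) = exp(−0.000056 × 5000) = 0.75578
R(D) = exp(−0.000062 × 5000) = 0.73345
R(E) = exp(−0.000029 × 5000) = 0.86502
R(F) = exp(−0.0000090 × 5000) = 0.95600
Parallel (A and B): 1 − (1 − 0.80252)(1 − 0.89583) = 0.97943
Series ([0.97943] and C): 0.97943 × 0.75578 = 0.74023
Series (E and F): 0.86502 × 0.95600 = 0.82696
Parallel ([0.74023], D, and [0.82696]): 1 − (1 − 0.74023)(1 − 0.73345)(1 − 0.82696) = 0.988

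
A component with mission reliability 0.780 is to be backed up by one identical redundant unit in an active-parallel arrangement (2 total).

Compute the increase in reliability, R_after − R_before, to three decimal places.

R_before = 0.780
R_after = 1 − (1 − 0.780)^2 = 0.952
ΔR = 0.952 − 0.780 = 0.172

0.172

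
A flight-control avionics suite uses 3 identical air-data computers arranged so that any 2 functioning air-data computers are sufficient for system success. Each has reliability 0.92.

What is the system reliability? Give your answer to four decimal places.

R = Σ_{i=2}^{3} C(3,i) p^i (1−p)^{3−i} with p = 0.92
C(3,2)·0.92^2·0.08^1 = 0.203136
C(3,3)·0.92^3·0.08^0 = 0.778688
Sum = 0.9818

0.9818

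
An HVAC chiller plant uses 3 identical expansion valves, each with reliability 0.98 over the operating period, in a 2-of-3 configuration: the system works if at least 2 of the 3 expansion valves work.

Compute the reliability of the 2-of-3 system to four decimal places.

0.9988

R = Σ_{i=2}^{3} C(3,i) p^i (1−p)^{3−i} with p = 0.98
C(3,2)·0.98^2·0.02^1 = 0.057624
C(3,3)·0.98^3·0.02^0 = 0.941192
Sum = 0.9988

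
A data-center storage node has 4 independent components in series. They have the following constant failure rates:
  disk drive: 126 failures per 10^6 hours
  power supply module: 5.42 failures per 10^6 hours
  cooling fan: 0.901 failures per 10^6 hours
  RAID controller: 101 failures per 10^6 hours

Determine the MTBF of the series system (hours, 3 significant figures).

4290

Series of exponential components: λ_sys = Σ λ_i
λ_sys = 0.000126 + 0.00000542 + 0.000000901 + 0.000101 = 2.3332e-04 /h
MTBF = 1 / λ_sys = 4290 h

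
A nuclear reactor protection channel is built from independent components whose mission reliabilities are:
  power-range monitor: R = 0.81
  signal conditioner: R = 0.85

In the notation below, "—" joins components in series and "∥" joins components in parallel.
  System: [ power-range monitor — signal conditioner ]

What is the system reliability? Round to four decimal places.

0.6885

Series (power-range monitor and signal conditioner): 0.810000 × 0.850000 = 0.6885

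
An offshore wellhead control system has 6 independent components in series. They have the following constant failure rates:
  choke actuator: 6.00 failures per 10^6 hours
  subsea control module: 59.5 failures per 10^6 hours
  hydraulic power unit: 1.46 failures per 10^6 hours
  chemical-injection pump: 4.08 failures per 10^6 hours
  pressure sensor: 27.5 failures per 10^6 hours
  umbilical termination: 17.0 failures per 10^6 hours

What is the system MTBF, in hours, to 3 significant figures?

8660

Series of exponential components: λ_sys = Σ λ_i
λ_sys = 0.00000600 + 0.0000595 + 0.00000146 + 0.00000408 + 0.0000275 + 0.0000170 = 1.1554e-04 /h
MTBF = 1 / λ_sys = 8660 h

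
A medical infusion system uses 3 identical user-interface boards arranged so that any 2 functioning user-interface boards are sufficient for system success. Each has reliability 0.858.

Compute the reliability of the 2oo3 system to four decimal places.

R = Σ_{i=2}^{3} C(3,i) p^i (1−p)^{3−i} with p = 0.858
C(3,2)·0.858^2·0.142^1 = 0.313606
C(3,3)·0.858^3·0.142^0 = 0.631629
Sum = 0.9452

0.9452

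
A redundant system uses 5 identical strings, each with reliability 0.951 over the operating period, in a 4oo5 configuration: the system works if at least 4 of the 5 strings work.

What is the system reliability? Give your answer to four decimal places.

0.9783

R = Σ_{i=4}^{5} C(5,i) p^i (1−p)^{5−i} with p = 0.951
C(5,4)·0.951^4·0.049^1 = 0.200396
C(5,5)·0.951^5·0.049^0 = 0.777862
Sum = 0.9783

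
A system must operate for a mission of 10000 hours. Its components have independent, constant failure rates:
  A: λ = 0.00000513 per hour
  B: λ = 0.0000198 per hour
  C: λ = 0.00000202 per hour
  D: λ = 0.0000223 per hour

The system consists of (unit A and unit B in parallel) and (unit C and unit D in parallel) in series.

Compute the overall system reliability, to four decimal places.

0.9871

R(A) = exp(−0.00000513 × 10000) = 0.949994
R(B) = exp(−0.0000198 × 10000) = 0.820370
R(C) = exp(−0.00000202 × 10000) = 0.980003
R(D) = exp(−0.0000223 × 10000) = 0.800115
Parallel (A and B): 1 − (1 − 0.949994)(1 − 0.820370) = 0.991017
Parallel (C and D): 1 − (1 − 0.980003)(1 − 0.800115) = 0.996003
Series ([0.991017] and [0.996003]): 0.991017 × 0.996003 = 0.9871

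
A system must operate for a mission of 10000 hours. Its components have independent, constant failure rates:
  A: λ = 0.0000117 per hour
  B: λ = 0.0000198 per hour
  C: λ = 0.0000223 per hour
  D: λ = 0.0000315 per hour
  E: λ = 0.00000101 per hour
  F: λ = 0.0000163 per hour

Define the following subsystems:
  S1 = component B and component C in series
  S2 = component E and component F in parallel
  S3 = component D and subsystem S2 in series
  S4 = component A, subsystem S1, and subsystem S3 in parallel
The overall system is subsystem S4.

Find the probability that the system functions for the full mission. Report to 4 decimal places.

0.9897

R(A) = exp(−0.0000117 × 10000) = 0.889585
R(B) = exp(−0.0000198 × 10000) = 0.820370
R(C) = exp(−0.0000223 × 10000) = 0.800115
R(D) = exp(−0.0000315 × 10000) = 0.729789
R(E) = exp(−0.00000101 × 10000) = 0.989951
R(F) = exp(−0.0000163 × 10000) = 0.849591
Series (B and C): 0.820370 × 0.800115 = 0.656390
Parallel (E and F): 1 − (1 − 0.989951)(1 − 0.849591) = 0.998489
Series (D and [0.998489]): 0.729789 × 0.998489 = 0.728686
Parallel (A, [0.656390], and [0.728686]): 1 − (1 − 0.889585)(1 − 0.656390)(1 − 0.728686) = 0.9897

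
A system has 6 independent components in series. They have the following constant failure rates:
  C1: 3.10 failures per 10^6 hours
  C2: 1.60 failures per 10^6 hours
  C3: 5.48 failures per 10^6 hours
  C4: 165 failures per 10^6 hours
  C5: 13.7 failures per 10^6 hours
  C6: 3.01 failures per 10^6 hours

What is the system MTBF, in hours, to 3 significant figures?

Series of exponential components: λ_sys = Σ λ_i
λ_sys = 0.00000310 + 0.00000160 + 0.00000548 + 0.000165 + 0.0000137 + 0.00000301 = 1.9189e-04 /h
MTBF = 1 / λ_sys = 5210 h

5210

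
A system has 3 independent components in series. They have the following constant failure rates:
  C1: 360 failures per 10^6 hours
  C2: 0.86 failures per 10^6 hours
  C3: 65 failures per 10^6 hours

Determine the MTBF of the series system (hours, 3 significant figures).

Series of exponential components: λ_sys = Σ λ_i
λ_sys = 0.00036 + 0.00000086 + 0.000065 = 4.2586e-04 /h
MTBF = 1 / λ_sys = 2350 h

2350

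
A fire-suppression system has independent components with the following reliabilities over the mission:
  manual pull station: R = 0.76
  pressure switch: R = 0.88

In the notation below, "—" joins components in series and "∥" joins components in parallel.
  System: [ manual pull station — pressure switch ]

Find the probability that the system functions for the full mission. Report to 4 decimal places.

Series (manual pull station and pressure switch): 0.760000 × 0.880000 = 0.6688

0.6688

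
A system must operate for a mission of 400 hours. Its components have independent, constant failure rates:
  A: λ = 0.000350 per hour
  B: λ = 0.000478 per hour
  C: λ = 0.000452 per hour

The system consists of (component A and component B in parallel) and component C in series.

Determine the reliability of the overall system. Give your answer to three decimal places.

R(A) = exp(−0.000350 × 400) = 0.86936
R(B) = exp(−0.000478 × 400) = 0.82597
R(C) = exp(−0.000452 × 400) = 0.83460
Parallel (A and B): 1 − (1 − 0.86936)(1 − 0.82597) = 0.97726
Series ([0.97726] and C): 0.97726 × 0.83460 = 0.816

0.816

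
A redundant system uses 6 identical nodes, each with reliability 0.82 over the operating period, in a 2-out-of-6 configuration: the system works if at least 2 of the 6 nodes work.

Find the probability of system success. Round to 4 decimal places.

0.9990

R = Σ_{i=2}^{6} C(6,i) p^i (1−p)^{6−i} with p = 0.82
C(6,2)·0.82^2·0.18^4 = 0.010588
C(6,3)·0.82^3·0.18^3 = 0.064312
C(6,4)·0.82^4·0.18^2 = 0.219731
C(6,5)·0.82^5·0.18^1 = 0.400399
C(6,6)·0.82^6·0.18^0 = 0.304007
Sum = 0.9990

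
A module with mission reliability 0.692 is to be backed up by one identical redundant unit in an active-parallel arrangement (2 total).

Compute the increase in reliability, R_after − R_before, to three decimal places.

R_before = 0.692
R_after = 1 − (1 − 0.692)^2 = 0.905
ΔR = 0.905 − 0.692 = 0.213

0.213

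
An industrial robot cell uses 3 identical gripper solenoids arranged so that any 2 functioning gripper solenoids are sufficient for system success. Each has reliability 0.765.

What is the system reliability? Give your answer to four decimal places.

0.8603

R = Σ_{i=2}^{3} C(3,i) p^i (1−p)^{3−i} with p = 0.765
C(3,2)·0.765^2·0.235^1 = 0.412584
C(3,3)·0.765^3·0.235^0 = 0.447697
Sum = 0.8603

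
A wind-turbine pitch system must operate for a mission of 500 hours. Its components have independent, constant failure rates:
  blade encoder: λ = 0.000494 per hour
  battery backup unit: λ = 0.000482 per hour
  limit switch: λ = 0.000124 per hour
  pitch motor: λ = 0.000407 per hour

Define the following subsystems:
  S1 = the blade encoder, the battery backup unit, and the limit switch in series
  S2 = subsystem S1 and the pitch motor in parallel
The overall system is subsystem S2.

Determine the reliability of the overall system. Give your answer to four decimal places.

0.9221

R(blade encoder) = exp(−0.000494 × 500) = 0.781141
R(battery backup unit) = exp(−0.000482 × 500) = 0.785842
R(limit switch) = exp(−0.000124 × 500) = 0.939883
R(pitch motor) = exp(−0.000407 × 500) = 0.815870
Series (blade encoder, battery backup unit, and limit switch): 0.781141 × 0.785842 × 0.939883 = 0.576950
Parallel ([0.576950] and pitch motor): 1 − (1 − 0.576950)(1 − 0.815870) = 0.9221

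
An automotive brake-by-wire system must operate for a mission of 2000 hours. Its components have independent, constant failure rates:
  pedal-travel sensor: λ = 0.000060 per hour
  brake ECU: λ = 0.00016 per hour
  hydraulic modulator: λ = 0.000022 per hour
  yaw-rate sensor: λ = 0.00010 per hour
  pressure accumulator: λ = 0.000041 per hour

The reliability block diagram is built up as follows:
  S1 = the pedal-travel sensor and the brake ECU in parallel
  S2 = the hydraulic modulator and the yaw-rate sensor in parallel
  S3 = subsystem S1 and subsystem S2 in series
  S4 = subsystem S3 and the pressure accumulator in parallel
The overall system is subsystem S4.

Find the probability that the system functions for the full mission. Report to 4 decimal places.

0.9970

R(pedal-travel sensor) = exp(−0.000060 × 2000) = 0.886920
R(brake ECU) = exp(−0.00016 × 2000) = 0.726149
R(hydraulic modulator) = exp(−0.000022 × 2000) = 0.956954
R(yaw-rate sensor) = exp(−0.00010 × 2000) = 0.818731
R(pressure accumulator) = exp(−0.000041 × 2000) = 0.921272
Parallel (pedal-travel sensor and brake ECU): 1 − (1 − 0.886920)(1 − 0.726149) = 0.969033
Parallel (hydraulic modulator and yaw-rate sensor): 1 − (1 − 0.956954)(1 − 0.818731) = 0.992197
Series ([0.969033] and [0.992197]): 0.969033 × 0.992197 = 0.961472
Parallel ([0.961472] and pressure accumulator): 1 − (1 − 0.961472)(1 − 0.921272) = 0.9970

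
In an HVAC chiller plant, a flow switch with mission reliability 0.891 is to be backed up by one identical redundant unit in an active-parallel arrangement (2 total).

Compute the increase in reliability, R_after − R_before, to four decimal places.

R_before = 0.891
R_after = 1 − (1 − 0.891)^2 = 0.9881
ΔR = 0.9881 − 0.891 = 0.0971

0.0971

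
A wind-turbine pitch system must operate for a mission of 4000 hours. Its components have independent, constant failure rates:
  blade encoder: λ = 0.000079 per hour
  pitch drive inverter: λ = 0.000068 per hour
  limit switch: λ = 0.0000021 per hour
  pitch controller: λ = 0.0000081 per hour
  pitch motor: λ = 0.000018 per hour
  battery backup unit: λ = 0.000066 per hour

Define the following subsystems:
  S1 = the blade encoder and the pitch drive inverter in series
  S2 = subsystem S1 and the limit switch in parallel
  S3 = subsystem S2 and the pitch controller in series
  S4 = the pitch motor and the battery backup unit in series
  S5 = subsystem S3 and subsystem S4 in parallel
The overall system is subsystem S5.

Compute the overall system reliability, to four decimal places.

0.9899

R(blade encoder) = exp(−0.000079 × 4000) = 0.729059
R(pitch drive inverter) = exp(−0.000068 × 4000) = 0.761854
R(limit switch) = exp(−0.0000021 × 4000) = 0.991635
R(pitch controller) = exp(−0.0000081 × 4000) = 0.968119
R(pitch motor) = exp(−0.000018 × 4000) = 0.930531
R(battery backup unit) = exp(−0.000066 × 4000) = 0.767974
Series (blade encoder and pitch drive inverter): 0.729059 × 0.761854 = 0.555437
Parallel ([0.555437] and limit switch): 1 − (1 − 0.555437)(1 − 0.991635) = 0.996281
Series ([0.996281] and pitch controller): 0.996281 × 0.968119 = 0.964519
Series (pitch motor and battery backup unit): 0.930531 × 0.767974 = 0.714624
Parallel ([0.964519] and [0.714624]): 1 − (1 − 0.964519)(1 − 0.714624) = 0.9899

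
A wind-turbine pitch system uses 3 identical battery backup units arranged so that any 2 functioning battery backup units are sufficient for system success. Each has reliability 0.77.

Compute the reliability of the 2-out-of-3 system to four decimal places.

0.8656

R = Σ_{i=2}^{3} C(3,i) p^i (1−p)^{3−i} with p = 0.77
C(3,2)·0.77^2·0.23^1 = 0.409101
C(3,3)·0.77^3·0.23^0 = 0.456533
Sum = 0.8656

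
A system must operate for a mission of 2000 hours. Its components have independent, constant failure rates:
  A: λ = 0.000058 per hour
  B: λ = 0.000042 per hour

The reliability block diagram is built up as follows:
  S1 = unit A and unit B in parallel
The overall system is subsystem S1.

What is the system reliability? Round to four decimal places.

R(A) = exp(−0.000058 × 2000) = 0.890475
R(B) = exp(−0.000042 × 2000) = 0.919431
Parallel (A and B): 1 − (1 − 0.890475)(1 − 0.919431) = 0.9912

0.9912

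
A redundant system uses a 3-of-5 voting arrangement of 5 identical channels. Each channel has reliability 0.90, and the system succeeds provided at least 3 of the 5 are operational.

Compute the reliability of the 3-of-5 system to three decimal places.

R = Σ_{i=3}^{5} C(5,i) p^i (1−p)^{5−i} with p = 0.90
C(5,3)·0.90^3·0.10^2 = 0.07290
C(5,4)·0.90^4·0.10^1 = 0.32805
C(5,5)·0.90^5·0.10^0 = 0.59049
Sum = 0.991

0.991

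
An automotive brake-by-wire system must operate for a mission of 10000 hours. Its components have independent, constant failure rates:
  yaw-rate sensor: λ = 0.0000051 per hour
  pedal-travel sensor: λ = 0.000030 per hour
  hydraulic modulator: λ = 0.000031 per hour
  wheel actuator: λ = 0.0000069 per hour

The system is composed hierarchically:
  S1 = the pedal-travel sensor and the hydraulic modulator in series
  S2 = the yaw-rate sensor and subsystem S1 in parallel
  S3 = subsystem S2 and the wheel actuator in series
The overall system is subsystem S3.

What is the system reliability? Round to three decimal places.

0.912

R(yaw-rate sensor) = exp(−0.0000051 × 10000) = 0.95028
R(pedal-travel sensor) = exp(−0.000030 × 10000) = 0.74082
R(hydraulic modulator) = exp(−0.000031 × 10000) = 0.73345
R(wheel actuator) = exp(−0.0000069 × 10000) = 0.93333
Series (pedal-travel sensor and hydraulic modulator): 0.74082 × 0.73345 = 0.54335
Parallel (yaw-rate sensor and [0.54335]): 1 − (1 − 0.95028)(1 − 0.54335) = 0.97730
Series ([0.97730] and wheel actuator): 0.97730 × 0.93333 = 0.912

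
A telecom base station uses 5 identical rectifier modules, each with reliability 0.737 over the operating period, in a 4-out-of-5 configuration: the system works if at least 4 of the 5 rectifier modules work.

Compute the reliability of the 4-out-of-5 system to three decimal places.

R = Σ_{i=4}^{5} C(5,i) p^i (1−p)^{5−i} with p = 0.737
C(5,4)·0.737^4·0.263^1 = 0.38797
C(5,5)·0.737^5·0.263^0 = 0.21744
Sum = 0.605

0.605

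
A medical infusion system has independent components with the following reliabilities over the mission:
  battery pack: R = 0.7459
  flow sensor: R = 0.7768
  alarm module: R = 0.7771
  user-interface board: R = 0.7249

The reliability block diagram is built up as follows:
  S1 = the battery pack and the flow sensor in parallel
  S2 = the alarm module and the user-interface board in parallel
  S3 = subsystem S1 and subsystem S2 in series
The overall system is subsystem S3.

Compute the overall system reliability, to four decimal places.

0.8854

Parallel (battery pack and flow sensor): 1 − (1 − 0.745900)(1 − 0.776800) = 0.943285
Parallel (alarm module and user-interface board): 1 − (1 − 0.777100)(1 − 0.724900) = 0.938680
Series ([0.943285] and [0.938680]): 0.943285 × 0.938680 = 0.8854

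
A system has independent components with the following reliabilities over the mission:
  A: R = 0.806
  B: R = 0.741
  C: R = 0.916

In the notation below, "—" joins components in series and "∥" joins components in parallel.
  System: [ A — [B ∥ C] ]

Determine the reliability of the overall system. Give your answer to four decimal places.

0.7885

Parallel (B and C): 1 − (1 − 0.741000)(1 − 0.916000) = 0.978244
Series (A and [0.978244]): 0.806000 × 0.978244 = 0.7885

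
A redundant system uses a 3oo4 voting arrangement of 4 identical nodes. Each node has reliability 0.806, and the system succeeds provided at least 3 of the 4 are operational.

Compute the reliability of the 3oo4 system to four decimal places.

R = Σ_{i=3}^{4} C(4,i) p^i (1−p)^{4−i} with p = 0.806
C(4,3)·0.806^3·0.194^1 = 0.406319
C(4,4)·0.806^4·0.194^0 = 0.422027
Sum = 0.8283

0.8283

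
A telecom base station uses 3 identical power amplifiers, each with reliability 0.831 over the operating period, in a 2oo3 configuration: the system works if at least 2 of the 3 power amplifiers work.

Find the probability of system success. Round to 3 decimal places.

0.924

R = Σ_{i=2}^{3} C(3,i) p^i (1−p)^{3−i} with p = 0.831
C(3,2)·0.831^2·0.169^1 = 0.35011
C(3,3)·0.831^3·0.169^0 = 0.57386
Sum = 0.924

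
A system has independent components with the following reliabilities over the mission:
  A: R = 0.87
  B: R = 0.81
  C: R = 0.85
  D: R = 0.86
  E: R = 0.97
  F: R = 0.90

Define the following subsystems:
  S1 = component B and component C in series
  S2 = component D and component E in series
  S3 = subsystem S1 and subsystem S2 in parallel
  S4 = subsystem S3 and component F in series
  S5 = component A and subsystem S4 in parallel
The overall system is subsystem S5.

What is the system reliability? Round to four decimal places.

Series (B and C): 0.810000 × 0.850000 = 0.688500
Series (D and E): 0.860000 × 0.970000 = 0.834200
Parallel ([0.688500] and [0.834200]): 1 − (1 − 0.688500)(1 − 0.834200) = 0.948353
Series ([0.948353] and F): 0.948353 × 0.900000 = 0.853518
Parallel (A and [0.853518]): 1 − (1 − 0.870000)(1 − 0.853518) = 0.9810

0.9810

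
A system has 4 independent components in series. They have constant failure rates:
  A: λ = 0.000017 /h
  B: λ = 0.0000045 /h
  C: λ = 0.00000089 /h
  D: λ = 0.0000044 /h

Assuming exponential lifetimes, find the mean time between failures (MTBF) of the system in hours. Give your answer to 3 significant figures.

37300

Series of exponential components: λ_sys = Σ λ_i
λ_sys = 0.000017 + 0.0000045 + 0.00000089 + 0.0000044 = 2.6790e-05 /h
MTBF = 1 / λ_sys = 37300 h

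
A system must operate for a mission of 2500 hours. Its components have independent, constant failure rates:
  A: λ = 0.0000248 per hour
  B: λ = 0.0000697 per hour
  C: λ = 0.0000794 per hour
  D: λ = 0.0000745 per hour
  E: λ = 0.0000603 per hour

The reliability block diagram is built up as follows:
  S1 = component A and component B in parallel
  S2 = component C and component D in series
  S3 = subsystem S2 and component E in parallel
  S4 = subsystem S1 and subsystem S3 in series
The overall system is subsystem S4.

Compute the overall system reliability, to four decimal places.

R(A) = exp(−0.0000248 × 2500) = 0.939883
R(B) = exp(−0.0000697 × 2500) = 0.840087
R(C) = exp(−0.0000794 × 2500) = 0.819960
R(D) = exp(−0.0000745 × 2500) = 0.830066
R(E) = exp(−0.0000603 × 2500) = 0.860063
Parallel (A and B): 1 − (1 − 0.939883)(1 − 0.840087) = 0.990387
Series (C and D): 0.819960 × 0.830066 = 0.680621
Parallel ([0.680621] and E): 1 − (1 − 0.680621)(1 − 0.860063) = 0.955307
Series ([0.990387] and [0.955307]): 0.990387 × 0.955307 = 0.9461

0.9461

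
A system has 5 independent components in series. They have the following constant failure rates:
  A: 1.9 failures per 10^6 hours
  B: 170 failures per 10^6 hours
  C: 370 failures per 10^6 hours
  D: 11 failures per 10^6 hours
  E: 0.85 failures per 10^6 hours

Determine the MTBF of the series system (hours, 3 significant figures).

1810

Series of exponential components: λ_sys = Σ λ_i
λ_sys = 0.0000019 + 0.00017 + 0.00037 + 0.000011 + 0.00000085 = 5.5375e-04 /h
MTBF = 1 / λ_sys = 1810 h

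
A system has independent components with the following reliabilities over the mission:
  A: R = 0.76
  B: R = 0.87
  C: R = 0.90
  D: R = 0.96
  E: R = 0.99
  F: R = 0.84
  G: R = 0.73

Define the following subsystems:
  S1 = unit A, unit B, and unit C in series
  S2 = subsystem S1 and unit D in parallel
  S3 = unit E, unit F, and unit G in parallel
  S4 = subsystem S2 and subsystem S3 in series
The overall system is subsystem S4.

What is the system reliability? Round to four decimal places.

Series (A, B, and C): 0.760000 × 0.870000 × 0.900000 = 0.595080
Parallel ([0.595080] and D): 1 − (1 − 0.595080)(1 − 0.960000) = 0.983803
Parallel (E, F, and G): 1 − (1 − 0.990000)(1 − 0.840000)(1 − 0.730000) = 0.999568
Series ([0.983803] and [0.999568]): 0.983803 × 0.999568 = 0.9834

0.9834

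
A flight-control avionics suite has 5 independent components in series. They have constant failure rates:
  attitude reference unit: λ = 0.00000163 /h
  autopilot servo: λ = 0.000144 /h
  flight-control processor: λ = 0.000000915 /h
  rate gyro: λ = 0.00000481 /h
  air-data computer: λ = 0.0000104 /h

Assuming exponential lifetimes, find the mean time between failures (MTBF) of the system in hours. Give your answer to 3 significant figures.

6180

Series of exponential components: λ_sys = Σ λ_i
λ_sys = 0.00000163 + 0.000144 + 0.000000915 + 0.00000481 + 0.0000104 = 1.6175e-04 /h
MTBF = 1 / λ_sys = 6180 h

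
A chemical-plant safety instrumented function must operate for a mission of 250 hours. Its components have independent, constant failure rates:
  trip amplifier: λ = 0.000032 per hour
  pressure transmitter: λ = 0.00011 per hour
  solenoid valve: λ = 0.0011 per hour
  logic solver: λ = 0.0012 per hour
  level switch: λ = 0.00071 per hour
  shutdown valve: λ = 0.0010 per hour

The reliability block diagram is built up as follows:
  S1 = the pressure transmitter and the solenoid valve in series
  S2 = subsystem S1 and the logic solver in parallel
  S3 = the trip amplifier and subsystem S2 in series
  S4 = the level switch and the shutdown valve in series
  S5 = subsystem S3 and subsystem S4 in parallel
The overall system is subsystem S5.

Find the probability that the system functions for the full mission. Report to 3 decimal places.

0.974

R(trip amplifier) = exp(−0.000032 × 250) = 0.99203
R(pressure transmitter) = exp(−0.00011 × 250) = 0.97287
R(solenoid valve) = exp(−0.0011 × 250) = 0.75957
R(logic solver) = exp(−0.0012 × 250) = 0.74082
R(level switch) = exp(−0.00071 × 250) = 0.83736
R(shutdown valve) = exp(−0.0010 × 250) = 0.77880
Series (pressure transmitter and solenoid valve): 0.97287 × 0.75957 = 0.73896
Parallel ([0.73896] and logic solver): 1 − (1 − 0.73896)(1 − 0.74082) = 0.93234
Series (trip amplifier and [0.93234]): 0.99203 × 0.93234 = 0.92491
Series (level switch and shutdown valve): 0.83736 × 0.77880 = 0.65214
Parallel ([0.92491] and [0.65214]): 1 − (1 − 0.92491)(1 − 0.65214) = 0.974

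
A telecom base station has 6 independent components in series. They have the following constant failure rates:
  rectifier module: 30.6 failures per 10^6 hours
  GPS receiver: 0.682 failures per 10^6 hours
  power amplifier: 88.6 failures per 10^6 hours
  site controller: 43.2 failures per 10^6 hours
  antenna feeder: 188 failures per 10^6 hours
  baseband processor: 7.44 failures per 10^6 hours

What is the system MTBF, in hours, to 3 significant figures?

2790

Series of exponential components: λ_sys = Σ λ_i
λ_sys = 0.0000306 + 0.000000682 + 0.0000886 + 0.0000432 + 0.000188 + 0.00000744 = 3.5852e-04 /h
MTBF = 1 / λ_sys = 2790 h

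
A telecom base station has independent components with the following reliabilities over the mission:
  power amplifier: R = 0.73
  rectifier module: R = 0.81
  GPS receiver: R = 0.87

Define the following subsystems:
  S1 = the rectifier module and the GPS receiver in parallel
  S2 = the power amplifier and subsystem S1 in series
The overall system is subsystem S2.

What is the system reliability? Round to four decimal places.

0.7120

Parallel (rectifier module and GPS receiver): 1 − (1 − 0.810000)(1 − 0.870000) = 0.975300
Series (power amplifier and [0.975300]): 0.730000 × 0.975300 = 0.7120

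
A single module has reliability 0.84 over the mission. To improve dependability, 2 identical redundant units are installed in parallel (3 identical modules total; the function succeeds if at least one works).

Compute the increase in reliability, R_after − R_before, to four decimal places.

R_before = 0.84
R_after = 1 − (1 − 0.84)^3 = 0.9959
ΔR = 0.9959 − 0.84 = 0.1559

0.1559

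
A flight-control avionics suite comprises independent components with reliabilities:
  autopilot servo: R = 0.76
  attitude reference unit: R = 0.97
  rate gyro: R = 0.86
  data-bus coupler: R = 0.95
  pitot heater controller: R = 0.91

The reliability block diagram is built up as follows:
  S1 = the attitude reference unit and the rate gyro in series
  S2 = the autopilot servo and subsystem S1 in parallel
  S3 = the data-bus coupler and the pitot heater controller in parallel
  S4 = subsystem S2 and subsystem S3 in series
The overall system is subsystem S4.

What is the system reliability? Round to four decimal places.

Series (attitude reference unit and rate gyro): 0.970000 × 0.860000 = 0.834200
Parallel (autopilot servo and [0.834200]): 1 − (1 − 0.760000)(1 − 0.834200) = 0.960208
Parallel (data-bus coupler and pitot heater controller): 1 − (1 − 0.950000)(1 − 0.910000) = 0.995500
Series ([0.960208] and [0.995500]): 0.960208 × 0.995500 = 0.9559

0.9559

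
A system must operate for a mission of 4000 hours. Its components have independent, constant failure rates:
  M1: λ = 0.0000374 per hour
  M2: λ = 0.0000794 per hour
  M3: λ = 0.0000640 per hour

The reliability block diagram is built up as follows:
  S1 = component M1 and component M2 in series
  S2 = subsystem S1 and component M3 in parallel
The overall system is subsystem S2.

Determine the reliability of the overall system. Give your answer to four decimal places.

0.9157

R(M1) = exp(−0.0000374 × 4000) = 0.861052
R(M2) = exp(−0.0000794 × 4000) = 0.727894
R(M3) = exp(−0.0000640 × 4000) = 0.774142
Series (M1 and M2): 0.861052 × 0.727894 = 0.626755
Parallel ([0.626755] and M3): 1 − (1 − 0.626755)(1 − 0.774142) = 0.9157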